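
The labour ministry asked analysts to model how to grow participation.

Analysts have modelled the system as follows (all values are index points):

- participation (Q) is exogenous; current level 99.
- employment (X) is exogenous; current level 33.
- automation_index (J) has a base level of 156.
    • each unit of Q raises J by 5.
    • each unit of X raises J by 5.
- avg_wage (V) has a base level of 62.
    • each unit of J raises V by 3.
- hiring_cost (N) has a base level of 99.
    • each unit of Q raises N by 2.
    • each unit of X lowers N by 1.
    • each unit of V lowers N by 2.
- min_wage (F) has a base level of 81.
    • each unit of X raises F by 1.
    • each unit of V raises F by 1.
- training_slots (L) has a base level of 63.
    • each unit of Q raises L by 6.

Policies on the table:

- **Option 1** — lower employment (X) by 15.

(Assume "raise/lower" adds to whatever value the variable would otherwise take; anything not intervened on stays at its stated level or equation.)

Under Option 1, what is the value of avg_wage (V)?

Option 1 (X − 15):
  Q = 99
  X = 33 − 15 = 18
  J = 156 + 5·99 + 5·18 = 741
  V = 62 + 3·741 = 2285

2285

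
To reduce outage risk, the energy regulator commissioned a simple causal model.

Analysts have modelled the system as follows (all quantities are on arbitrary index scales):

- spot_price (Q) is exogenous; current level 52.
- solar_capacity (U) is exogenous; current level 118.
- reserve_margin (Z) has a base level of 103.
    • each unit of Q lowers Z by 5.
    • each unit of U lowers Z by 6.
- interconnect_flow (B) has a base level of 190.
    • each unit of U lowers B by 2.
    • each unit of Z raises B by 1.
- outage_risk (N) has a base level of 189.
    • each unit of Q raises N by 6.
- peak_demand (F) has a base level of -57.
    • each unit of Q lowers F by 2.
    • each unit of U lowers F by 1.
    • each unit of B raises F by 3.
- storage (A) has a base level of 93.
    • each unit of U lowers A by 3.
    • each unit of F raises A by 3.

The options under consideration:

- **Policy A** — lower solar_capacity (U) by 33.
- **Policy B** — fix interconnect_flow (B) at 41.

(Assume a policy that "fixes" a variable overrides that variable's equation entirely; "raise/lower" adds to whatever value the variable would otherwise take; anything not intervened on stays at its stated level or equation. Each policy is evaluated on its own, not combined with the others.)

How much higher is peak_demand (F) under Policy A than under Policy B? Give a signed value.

-2031

Policy A (U − 33):
  Q = 52
  U = 118 − 33 = 85
  Z = 103 − 5·52 − 6·85 = -667
  B = 190 − 2·85 + (-667) = -647
  F = -57 − 2·52 − 85 + 3·(-647) = -2187
Policy B (B := 41):
  Q = 52
  U = 118
  Z = 103 − 5·52 − 6·118 = -865
  B = 41
  F = -57 − 2·52 − 118 + 3·41 = -156
F: -2187 − (-156) = -2031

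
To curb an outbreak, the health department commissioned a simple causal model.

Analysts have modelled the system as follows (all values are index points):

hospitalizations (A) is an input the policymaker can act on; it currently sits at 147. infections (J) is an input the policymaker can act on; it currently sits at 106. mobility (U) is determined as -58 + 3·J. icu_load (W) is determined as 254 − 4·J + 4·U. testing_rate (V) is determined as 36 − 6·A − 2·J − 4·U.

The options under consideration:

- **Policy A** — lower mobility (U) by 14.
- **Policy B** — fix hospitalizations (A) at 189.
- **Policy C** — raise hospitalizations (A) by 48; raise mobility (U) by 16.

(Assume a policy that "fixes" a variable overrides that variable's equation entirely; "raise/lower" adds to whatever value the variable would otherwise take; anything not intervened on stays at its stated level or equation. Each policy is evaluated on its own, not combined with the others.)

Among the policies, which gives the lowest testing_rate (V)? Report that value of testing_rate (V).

-2450

Policy A (U − 14):
  A = 147
  J = 106
  U = -58 + 3·106 (−14 from intervention) = 246
  V = 36 − 6·147 − 2·106 − 4·246 = -2042
Policy B (A := 189):
  A = 189
  J = 106
  U = -58 + 3·106 = 260
  V = 36 − 6·189 − 2·106 − 4·260 = -2350
Policy C (A + 48, U + 16):
  A = 147 + 48 = 195
  J = 106
  U = -58 + 3·106 (+16 from intervention) = 276
  V = 36 − 6·195 − 2·106 − 4·276 = -2450
Comparing — Policy A: V=-2042, Policy B: V=-2350, Policy C: V=-2450. Lowest is -2450 (Policy C).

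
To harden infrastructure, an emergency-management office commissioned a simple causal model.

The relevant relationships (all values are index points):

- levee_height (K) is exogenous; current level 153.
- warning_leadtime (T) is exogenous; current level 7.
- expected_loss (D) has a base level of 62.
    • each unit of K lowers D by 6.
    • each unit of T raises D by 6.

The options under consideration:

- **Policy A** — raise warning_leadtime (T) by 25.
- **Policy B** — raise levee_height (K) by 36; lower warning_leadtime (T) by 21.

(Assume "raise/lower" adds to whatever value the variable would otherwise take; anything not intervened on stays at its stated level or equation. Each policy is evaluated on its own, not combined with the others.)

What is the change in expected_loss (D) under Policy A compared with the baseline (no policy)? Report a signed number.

150

Baseline:
  K = 153
  T = 7
  D = 62 − 6·153 + 6·7 = -814
Policy A (T + 25):
  K = 153
  T = 7 + 25 = 32
  D = 62 − 6·153 + 6·32 = -664
Change in D: -664 − (-814) = 150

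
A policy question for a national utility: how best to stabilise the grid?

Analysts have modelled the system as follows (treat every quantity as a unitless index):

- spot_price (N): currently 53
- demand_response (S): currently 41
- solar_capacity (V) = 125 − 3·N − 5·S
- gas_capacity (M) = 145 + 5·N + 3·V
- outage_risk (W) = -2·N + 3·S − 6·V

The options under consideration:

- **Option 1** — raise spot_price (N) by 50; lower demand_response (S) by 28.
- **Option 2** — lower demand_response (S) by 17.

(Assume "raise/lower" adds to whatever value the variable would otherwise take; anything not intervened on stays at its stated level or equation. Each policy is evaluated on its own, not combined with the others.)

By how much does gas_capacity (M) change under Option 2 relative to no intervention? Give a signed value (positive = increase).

Baseline:
  N = 53
  S = 41
  V = 125 − 3·53 − 5·41 = -239
  M = 145 + 5·53 + 3·(-239) = -307
Option 2 (S − 17):
  N = 53
  S = 41 − 17 = 24
  V = 125 − 3·53 − 5·24 = -154
  M = 145 + 5·53 + 3·(-154) = -52
Change in M: -52 − (-307) = 255

255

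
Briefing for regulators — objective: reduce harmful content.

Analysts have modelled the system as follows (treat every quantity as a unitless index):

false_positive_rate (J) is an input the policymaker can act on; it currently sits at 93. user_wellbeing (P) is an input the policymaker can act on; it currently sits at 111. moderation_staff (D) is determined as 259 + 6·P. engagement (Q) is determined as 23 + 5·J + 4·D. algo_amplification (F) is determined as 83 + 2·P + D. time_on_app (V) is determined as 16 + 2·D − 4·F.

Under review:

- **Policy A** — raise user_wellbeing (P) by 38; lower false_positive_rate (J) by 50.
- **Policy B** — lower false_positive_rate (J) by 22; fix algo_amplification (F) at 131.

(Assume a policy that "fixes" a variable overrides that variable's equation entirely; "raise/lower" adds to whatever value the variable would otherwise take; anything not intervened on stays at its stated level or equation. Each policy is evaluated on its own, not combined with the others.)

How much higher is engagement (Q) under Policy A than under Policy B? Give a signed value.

772

Policy A (P + 38, J − 50):
  J = 93 − 50 = 43
  P = 111 + 38 = 149
  D = 259 + 6·149 = 1153
  Q = 23 + 5·43 + 4·1153 = 4850
Policy B (J − 22, F := 131):
  J = 93 − 22 = 71
  P = 111
  D = 259 + 6·111 = 925
  Q = 23 + 5·71 + 4·925 = 4078
Q: 4850 − 4078 = 772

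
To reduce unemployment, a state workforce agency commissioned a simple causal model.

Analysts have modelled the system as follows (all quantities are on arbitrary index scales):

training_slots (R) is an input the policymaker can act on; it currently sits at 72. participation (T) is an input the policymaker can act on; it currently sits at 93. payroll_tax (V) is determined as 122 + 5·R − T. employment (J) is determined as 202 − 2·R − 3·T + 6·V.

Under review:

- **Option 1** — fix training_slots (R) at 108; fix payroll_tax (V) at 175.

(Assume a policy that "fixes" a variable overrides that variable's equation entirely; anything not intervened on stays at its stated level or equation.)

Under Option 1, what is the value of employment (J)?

757

Option 1 (R := 108, V := 175):
  R = 108
  T = 93
  V = 175
  J = 202 − 2·108 − 3·93 + 6·175 = 757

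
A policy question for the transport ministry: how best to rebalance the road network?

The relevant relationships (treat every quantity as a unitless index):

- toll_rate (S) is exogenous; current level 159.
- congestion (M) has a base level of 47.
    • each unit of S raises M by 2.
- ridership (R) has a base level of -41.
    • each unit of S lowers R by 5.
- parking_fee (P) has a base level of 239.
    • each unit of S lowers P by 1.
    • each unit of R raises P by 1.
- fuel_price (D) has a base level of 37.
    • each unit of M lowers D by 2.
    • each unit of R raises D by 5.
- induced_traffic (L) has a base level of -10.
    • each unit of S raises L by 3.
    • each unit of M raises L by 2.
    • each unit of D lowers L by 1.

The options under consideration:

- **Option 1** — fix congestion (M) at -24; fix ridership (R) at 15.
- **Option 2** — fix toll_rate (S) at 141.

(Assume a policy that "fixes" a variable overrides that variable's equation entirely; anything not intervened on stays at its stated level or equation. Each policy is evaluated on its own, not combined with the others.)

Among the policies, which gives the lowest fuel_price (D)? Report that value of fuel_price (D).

-4351

Option 1 (M := -24, R := 15):
  S = 159
  M = -24
  R = 15
  D = 37 − 2·(-24) + 5·15 = 160
Option 2 (S := 141):
  S = 141
  M = 47 + 2·141 = 329
  R = -41 − 5·141 = -746
  D = 37 − 2·329 + 5·(-746) = -4351
Comparing — Option 1: D=160, Option 2: D=-4351. Lowest is -4351 (Option 2).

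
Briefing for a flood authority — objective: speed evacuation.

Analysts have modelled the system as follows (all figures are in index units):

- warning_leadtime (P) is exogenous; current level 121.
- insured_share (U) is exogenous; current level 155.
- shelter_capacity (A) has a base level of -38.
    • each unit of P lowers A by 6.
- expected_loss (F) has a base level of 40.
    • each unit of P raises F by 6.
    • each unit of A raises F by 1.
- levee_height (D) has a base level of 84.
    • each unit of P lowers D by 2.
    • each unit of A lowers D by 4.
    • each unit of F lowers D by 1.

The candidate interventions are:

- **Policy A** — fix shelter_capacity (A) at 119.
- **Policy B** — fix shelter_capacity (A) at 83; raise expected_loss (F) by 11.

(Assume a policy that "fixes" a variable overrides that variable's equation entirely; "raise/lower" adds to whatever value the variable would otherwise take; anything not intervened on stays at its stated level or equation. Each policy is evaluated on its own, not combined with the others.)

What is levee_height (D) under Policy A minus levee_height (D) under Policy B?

-169

Policy A (A := 119):
  P = 121
  A = 119
  F = 40 + 6·121 + 119 = 885
  D = 84 − 2·121 − 4·119 − 885 = -1519
Policy B (A := 83, F + 11):
  P = 121
  A = 83
  F = 40 + 6·121 + 83 (+11 from intervention) = 860
  D = 84 − 2·121 − 4·83 − 860 = -1350
D: -1519 − (-1350) = -169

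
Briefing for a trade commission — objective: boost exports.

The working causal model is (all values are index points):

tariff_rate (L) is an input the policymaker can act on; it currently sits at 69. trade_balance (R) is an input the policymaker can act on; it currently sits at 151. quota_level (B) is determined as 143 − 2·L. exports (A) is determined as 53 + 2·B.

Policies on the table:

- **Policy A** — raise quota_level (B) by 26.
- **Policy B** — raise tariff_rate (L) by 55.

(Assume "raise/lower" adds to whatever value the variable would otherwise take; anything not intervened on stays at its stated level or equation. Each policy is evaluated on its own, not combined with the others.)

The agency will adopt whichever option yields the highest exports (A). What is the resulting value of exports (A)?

115

Policy A (B + 26):
  L = 69
  B = 143 − 2·69 (+26 from intervention) = 31
  A = 53 + 2·31 = 115
Policy B (L + 55):
  L = 69 + 55 = 124
  B = 143 − 2·124 = -105
  A = 53 + 2·(-105) = -157
Comparing — Policy A: A=115, Policy B: A=-157. Highest is 115 (Policy A).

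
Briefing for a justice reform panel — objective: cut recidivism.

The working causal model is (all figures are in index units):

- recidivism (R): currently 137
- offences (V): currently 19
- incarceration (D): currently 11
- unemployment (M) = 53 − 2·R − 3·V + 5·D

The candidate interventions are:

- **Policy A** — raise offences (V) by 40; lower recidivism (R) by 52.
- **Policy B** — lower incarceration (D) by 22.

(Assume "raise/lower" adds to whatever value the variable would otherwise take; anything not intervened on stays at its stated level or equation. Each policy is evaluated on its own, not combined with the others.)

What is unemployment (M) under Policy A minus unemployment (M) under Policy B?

Policy A (V + 40, R − 52):
  R = 137 − 52 = 85
  V = 19 + 40 = 59
  D = 11
  M = 53 − 2·85 − 3·59 + 5·11 = -239
Policy B (D − 22):
  R = 137
  V = 19
  D = 11 − 22 = -11
  M = 53 − 2·137 − 3·19 + 5·(-11) = -333
M: -239 − (-333) = 94

94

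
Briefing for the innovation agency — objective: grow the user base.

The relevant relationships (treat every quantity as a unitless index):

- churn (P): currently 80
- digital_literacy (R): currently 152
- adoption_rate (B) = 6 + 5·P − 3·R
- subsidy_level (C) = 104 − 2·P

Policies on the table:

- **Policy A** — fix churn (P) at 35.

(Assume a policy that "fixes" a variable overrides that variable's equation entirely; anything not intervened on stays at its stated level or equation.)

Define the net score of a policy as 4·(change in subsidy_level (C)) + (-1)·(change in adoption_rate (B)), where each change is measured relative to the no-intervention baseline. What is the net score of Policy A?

Baseline:
  P = 80
  R = 152
  B = 6 + 5·80 − 3·152 = -50
  C = 104 − 2·80 = -56
Policy A (P := 35):
  P = 35
  R = 152
  B = 6 + 5·35 − 3·152 = -275
  C = 104 − 2·35 = 34
ΔC = 34 − (-56) = 90; ΔB = -275 − (-50) = -225
Score = 4·90 + (-1)·(-225) = 585

585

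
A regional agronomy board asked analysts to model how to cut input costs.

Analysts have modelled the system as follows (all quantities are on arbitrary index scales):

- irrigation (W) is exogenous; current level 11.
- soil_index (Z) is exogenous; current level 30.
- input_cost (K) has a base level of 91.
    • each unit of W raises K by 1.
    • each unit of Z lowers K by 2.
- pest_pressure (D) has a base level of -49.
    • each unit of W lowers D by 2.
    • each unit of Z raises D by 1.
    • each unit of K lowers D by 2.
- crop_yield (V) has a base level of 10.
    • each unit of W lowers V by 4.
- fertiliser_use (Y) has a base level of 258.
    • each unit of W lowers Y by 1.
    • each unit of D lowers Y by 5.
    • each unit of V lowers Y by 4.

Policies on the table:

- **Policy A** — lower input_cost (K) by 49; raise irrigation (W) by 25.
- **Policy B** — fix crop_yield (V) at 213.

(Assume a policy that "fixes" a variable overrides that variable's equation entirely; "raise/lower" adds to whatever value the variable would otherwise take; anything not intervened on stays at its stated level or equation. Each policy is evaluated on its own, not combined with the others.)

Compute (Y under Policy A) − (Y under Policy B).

Policy A (K − 49, W + 25):
  W = 11 + 25 = 36
  Z = 30
  K = 91 + 36 − 2·30 (−49 from intervention) = 18
  D = -49 − 2·36 + 30 − 2·18 = -127
  V = 10 − 4·36 = -134
  Y = 258 − 36 − 5·(-127) − 4·(-134) = 1393
Policy B (V := 213):
  W = 11
  Z = 30
  K = 91 + 11 − 2·30 = 42
  D = -49 − 2·11 + 30 − 2·42 = -125
  V = 213
  Y = 258 − 11 − 5·(-125) − 4·213 = 20
Y: 1393 − 20 = 1373

1373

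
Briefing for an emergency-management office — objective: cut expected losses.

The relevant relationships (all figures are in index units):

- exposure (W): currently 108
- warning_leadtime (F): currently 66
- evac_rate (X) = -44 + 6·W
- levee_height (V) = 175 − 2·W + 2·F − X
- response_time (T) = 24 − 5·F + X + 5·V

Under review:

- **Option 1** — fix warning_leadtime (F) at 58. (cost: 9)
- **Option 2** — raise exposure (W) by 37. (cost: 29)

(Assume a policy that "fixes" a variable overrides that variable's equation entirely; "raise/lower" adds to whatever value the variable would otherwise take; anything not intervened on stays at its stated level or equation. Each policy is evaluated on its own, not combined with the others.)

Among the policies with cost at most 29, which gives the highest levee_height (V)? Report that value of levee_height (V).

-529

Option 1 (F := 58):
  W = 108
  F = 58
  X = -44 + 6·108 = 604
  V = 175 − 2·108 + 2·58 − 604 = -529
Option 2 (W + 37):
  W = 108 + 37 = 145
  F = 66
  X = -44 + 6·145 = 826
  V = 175 − 2·145 + 2·66 − 826 = -809
Comparing — Option 1: V=-529, Option 2: V=-809. Highest is -529 (Option 1).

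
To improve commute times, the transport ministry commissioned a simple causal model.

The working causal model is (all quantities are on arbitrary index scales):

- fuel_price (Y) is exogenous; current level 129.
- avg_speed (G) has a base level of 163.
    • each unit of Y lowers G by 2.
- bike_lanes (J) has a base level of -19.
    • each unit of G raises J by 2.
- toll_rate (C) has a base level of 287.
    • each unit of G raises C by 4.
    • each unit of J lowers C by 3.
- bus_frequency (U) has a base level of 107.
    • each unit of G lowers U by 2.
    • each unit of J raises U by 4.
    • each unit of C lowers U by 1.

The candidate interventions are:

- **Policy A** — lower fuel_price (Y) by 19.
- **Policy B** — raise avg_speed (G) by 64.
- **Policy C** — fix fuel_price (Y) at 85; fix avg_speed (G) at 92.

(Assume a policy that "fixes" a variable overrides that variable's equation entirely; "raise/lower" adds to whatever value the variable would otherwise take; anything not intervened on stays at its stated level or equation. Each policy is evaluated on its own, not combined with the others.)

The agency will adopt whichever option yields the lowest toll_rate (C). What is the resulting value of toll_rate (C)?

Policy A (Y − 19):
  Y = 129 − 19 = 110
  G = 163 − 2·110 = -57
  J = -19 + 2·(-57) = -133
  C = 287 + 4·(-57) − 3·(-133) = 458
Policy B (G + 64):
  Y = 129
  G = 163 − 2·129 (+64 from intervention) = -31
  J = -19 + 2·(-31) = -81
  C = 287 + 4·(-31) − 3·(-81) = 406
Policy C (Y := 85, G := 92):
  Y = 85
  G = 92
  J = -19 + 2·92 = 165
  C = 287 + 4·92 − 3·165 = 160
Comparing — Policy A: C=458, Policy B: C=406, Policy C: C=160. Lowest is 160 (Policy C).

160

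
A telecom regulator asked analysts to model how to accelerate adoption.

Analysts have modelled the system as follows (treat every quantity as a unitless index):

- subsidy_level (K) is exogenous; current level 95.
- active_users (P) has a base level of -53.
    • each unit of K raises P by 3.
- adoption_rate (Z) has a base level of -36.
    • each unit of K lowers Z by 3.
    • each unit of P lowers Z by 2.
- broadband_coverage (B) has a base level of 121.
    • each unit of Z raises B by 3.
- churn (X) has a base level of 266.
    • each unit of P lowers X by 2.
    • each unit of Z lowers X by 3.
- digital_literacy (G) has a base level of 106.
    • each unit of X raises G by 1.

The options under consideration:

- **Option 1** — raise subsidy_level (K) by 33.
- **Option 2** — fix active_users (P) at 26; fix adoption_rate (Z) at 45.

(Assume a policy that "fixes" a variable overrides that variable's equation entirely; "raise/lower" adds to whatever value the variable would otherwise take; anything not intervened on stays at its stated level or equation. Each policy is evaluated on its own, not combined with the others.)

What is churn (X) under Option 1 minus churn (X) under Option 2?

2771

Option 1 (K + 33):
  K = 95 + 33 = 128
  P = -53 + 3·128 = 331
  Z = -36 − 3·128 − 2·331 = -1082
  X = 266 − 2·331 − 3·(-1082) = 2850
Option 2 (P := 26, Z := 45):
  K = 95
  P = 26
  Z = 45
  X = 266 − 2·26 − 3·45 = 79
X: 2850 − 79 = 2771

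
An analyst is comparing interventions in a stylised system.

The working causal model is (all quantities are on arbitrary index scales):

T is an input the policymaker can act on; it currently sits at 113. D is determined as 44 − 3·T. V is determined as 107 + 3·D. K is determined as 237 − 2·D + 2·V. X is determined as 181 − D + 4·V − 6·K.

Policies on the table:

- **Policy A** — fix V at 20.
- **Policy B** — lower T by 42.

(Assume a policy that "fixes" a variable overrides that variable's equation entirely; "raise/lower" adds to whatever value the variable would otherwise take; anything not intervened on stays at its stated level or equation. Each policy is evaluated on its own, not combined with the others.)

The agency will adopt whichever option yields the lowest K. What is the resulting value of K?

Policy A (V := 20):
  T = 113
  D = 44 − 3·113 = -295
  V = 20
  K = 237 − 2·(-295) + 2·20 = 867
Policy B (T − 42):
  T = 113 − 42 = 71
  D = 44 − 3·71 = -169
  V = 107 + 3·(-169) = -400
  K = 237 − 2·(-169) + 2·(-400) = -225
Comparing — Policy A: K=867, Policy B: K=-225. Lowest is -225 (Policy B).

-225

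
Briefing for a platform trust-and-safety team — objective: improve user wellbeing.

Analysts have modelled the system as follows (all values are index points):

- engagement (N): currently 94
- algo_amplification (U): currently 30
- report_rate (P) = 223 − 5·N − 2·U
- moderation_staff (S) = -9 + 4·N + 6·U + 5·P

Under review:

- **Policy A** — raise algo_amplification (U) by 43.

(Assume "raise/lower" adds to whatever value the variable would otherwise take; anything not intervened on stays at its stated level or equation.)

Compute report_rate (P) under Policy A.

-393

Policy A (U + 43):
  N = 94
  U = 30 + 43 = 73
  P = 223 − 5·94 − 2·73 = -393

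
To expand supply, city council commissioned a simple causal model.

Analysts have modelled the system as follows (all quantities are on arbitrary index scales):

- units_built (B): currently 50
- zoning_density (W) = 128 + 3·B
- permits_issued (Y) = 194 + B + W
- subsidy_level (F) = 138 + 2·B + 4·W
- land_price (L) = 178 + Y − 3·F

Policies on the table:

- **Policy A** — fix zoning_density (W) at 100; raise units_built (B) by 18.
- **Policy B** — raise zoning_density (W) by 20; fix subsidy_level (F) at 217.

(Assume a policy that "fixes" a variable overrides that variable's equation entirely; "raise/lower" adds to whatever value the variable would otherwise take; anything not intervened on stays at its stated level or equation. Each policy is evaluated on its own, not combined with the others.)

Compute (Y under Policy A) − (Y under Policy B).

-180

Policy A (W := 100, B + 18):
  B = 50 + 18 = 68
  W = 100
  Y = 194 + 68 + 100 = 362
Policy B (W + 20, F := 217):
  B = 50
  W = 128 + 3·50 (+20 from intervention) = 298
  Y = 194 + 50 + 298 = 542
Y: 362 − 542 = -180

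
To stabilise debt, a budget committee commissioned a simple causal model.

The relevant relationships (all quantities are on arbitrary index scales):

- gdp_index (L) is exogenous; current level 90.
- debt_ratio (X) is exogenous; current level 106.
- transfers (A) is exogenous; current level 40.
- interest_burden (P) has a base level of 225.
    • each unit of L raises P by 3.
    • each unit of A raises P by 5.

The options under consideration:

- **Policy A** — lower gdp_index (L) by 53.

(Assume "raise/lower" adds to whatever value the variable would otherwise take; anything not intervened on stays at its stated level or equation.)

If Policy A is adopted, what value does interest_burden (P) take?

536

Policy A (L − 53):
  L = 90 − 53 = 37
  A = 40
  P = 225 + 3·37 + 5·40 = 536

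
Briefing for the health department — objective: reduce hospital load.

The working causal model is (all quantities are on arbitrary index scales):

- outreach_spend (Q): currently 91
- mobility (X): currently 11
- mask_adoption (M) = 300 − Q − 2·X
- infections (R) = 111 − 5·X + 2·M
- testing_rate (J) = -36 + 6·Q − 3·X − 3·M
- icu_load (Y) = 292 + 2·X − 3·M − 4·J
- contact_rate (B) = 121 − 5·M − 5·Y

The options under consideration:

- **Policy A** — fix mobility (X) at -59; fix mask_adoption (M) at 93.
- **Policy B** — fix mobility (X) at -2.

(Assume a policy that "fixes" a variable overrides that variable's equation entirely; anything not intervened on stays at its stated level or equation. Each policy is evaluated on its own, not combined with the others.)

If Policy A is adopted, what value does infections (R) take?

592

Policy A (X := -59, M := 93):
  Q = 91
  X = -59
  M = 93
  R = 111 − 5·(-59) + 2·93 = 592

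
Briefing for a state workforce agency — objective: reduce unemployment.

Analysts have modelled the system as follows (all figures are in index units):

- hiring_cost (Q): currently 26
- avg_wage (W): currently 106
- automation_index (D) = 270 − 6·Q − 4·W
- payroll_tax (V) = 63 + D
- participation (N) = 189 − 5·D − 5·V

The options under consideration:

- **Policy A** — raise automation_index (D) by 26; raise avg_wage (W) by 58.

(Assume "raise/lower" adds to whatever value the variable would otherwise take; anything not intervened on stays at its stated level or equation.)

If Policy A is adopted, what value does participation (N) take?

Policy A (D + 26, W + 58):
  Q = 26
  W = 106 + 58 = 164
  D = 270 − 6·26 − 4·164 (+26 from intervention) = -516
  V = 63 + (-516) = -453
  N = 189 − 5·(-516) − 5·(-453) = 5034

5034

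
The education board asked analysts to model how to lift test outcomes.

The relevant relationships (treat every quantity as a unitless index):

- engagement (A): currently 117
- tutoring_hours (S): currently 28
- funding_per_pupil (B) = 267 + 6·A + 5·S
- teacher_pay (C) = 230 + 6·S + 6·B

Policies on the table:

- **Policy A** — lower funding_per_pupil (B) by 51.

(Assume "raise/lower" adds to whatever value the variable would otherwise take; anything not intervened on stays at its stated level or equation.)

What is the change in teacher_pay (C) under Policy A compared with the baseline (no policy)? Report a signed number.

-306

Baseline:
  A = 117
  S = 28
  B = 267 + 6·117 + 5·28 = 1109
  C = 230 + 6·28 + 6·1109 = 7052
Policy A (B − 51):
  A = 117
  S = 28
  B = 267 + 6·117 + 5·28 (−51 from intervention) = 1058
  C = 230 + 6·28 + 6·1058 = 6746
Change in C: 6746 − 7052 = -306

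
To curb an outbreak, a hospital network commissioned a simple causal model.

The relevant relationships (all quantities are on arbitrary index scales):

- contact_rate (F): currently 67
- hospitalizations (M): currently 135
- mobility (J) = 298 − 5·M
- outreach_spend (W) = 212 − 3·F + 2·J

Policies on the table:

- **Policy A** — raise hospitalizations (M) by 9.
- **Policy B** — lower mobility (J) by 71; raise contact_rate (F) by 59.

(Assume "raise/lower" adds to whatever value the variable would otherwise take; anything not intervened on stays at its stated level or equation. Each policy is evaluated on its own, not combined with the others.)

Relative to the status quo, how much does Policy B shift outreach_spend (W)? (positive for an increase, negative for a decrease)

Baseline:
  F = 67
  M = 135
  J = 298 − 5·135 = -377
  W = 212 − 3·67 + 2·(-377) = -743
Policy B (J − 71, F + 59):
  F = 67 + 59 = 126
  M = 135
  J = 298 − 5·135 (−71 from intervention) = -448
  W = 212 − 3·126 + 2·(-448) = -1062
Change in W: -1062 − (-743) = -319

-319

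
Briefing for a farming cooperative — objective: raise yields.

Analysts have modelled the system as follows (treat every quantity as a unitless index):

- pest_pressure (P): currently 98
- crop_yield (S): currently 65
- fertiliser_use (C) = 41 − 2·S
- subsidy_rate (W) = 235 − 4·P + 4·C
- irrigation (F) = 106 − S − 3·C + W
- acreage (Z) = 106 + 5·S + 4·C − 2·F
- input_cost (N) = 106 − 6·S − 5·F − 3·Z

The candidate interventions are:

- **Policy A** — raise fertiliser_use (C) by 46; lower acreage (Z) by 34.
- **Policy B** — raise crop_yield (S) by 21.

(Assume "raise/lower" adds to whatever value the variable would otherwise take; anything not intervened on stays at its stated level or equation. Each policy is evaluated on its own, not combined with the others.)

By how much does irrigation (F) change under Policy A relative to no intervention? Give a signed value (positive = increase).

46

Baseline:
  P = 98
  S = 65
  C = 41 − 2·65 = -89
  W = 235 − 4·98 + 4·(-89) = -513
  F = 106 − 65 − 3·(-89) + (-513) = -205
Policy A (C + 46, Z − 34):
  P = 98
  S = 65
  C = 41 − 2·65 (+46 from intervention) = -43
  W = 235 − 4·98 + 4·(-43) = -329
  F = 106 − 65 − 3·(-43) + (-329) = -159
Change in F: -159 − (-205) = 46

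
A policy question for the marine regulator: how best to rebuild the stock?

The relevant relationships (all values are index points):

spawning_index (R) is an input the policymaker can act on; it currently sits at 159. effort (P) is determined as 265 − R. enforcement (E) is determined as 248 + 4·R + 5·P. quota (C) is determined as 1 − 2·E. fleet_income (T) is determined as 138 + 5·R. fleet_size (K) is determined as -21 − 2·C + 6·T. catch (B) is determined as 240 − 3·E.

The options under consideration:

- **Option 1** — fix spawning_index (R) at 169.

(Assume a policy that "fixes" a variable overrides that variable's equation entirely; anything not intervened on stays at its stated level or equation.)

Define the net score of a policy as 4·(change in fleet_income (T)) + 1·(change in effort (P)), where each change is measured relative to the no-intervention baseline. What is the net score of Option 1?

190

Baseline:
  R = 159
  P = 265 − 159 = 106
  T = 138 + 5·159 = 933
Option 1 (R := 169):
  R = 169
  P = 265 − 169 = 96
  T = 138 + 5·169 = 983
ΔT = 983 − 933 = 50; ΔP = 96 − 106 = -10
Score = 4·50 + 1·(-10) = 190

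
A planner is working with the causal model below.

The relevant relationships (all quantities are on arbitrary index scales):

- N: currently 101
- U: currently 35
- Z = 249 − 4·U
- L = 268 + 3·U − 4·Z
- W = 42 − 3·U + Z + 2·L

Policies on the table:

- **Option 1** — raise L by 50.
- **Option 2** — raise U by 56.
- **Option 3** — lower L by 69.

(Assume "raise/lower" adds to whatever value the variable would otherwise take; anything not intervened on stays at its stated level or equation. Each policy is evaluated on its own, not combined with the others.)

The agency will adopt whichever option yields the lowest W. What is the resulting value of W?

-218

Option 1 (L + 50):
  U = 35
  Z = 249 − 4·35 = 109
  L = 268 + 3·35 − 4·109 (+50 from intervention) = -13
  W = 42 − 3·35 + 109 + 2·(-13) = 20
Option 2 (U + 56):
  U = 35 + 56 = 91
  Z = 249 − 4·91 = -115
  L = 268 + 3·91 − 4·(-115) = 1001
  W = 42 − 3·91 + (-115) + 2·1001 = 1656
Option 3 (L − 69):
  U = 35
  Z = 249 − 4·35 = 109
  L = 268 + 3·35 − 4·109 (−69 from intervention) = -132
  W = 42 − 3·35 + 109 + 2·(-132) = -218
Comparing — Option 1: W=20, Option 2: W=1656, Option 3: W=-218. Lowest is -218 (Option 3).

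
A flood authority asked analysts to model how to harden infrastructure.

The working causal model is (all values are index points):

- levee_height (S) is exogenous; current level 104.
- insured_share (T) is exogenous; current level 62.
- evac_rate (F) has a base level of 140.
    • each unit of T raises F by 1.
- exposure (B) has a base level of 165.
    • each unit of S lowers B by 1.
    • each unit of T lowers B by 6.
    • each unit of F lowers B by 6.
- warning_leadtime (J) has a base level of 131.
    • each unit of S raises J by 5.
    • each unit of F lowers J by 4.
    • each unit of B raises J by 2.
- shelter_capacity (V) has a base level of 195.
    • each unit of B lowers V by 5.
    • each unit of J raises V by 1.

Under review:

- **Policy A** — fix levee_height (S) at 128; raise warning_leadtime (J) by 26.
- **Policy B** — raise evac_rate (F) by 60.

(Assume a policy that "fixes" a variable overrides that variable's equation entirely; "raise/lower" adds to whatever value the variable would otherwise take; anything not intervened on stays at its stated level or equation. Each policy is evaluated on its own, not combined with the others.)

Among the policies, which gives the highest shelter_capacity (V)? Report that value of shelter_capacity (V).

Policy A (S := 128, J + 26):
  S = 128
  T = 62
  F = 140 + 62 = 202
  B = 165 − 128 − 6·62 − 6·202 = -1547
  J = 131 + 5·128 − 4·202 + 2·(-1547) (+26 from intervention) = -3105
  V = 195 − 5·(-1547) + (-3105) = 4825
Policy B (F + 60):
  S = 104
  T = 62
  F = 140 + 62 (+60 from intervention) = 262
  B = 165 − 104 − 6·62 − 6·262 = -1883
  J = 131 + 5·104 − 4·262 + 2·(-1883) = -4163
  V = 195 − 5·(-1883) + (-4163) = 5447
Comparing — Policy A: V=4825, Policy B: V=5447. Highest is 5447 (Policy B).

5447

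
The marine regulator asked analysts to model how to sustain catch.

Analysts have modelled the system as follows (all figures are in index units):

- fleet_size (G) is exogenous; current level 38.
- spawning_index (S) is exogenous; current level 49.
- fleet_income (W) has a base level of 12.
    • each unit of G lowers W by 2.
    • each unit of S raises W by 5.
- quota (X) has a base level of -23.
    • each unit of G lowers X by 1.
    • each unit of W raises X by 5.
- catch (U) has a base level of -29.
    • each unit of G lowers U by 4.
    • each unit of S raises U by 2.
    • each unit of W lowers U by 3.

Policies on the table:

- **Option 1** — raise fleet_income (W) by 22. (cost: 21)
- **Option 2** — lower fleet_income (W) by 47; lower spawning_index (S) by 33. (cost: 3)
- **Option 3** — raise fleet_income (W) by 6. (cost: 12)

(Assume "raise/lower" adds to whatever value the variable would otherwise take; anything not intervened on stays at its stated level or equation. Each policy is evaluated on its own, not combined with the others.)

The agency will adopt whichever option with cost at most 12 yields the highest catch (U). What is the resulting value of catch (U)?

Option 2 (W − 47, S − 33):
  G = 38
  S = 49 − 33 = 16
  W = 12 − 2·38 + 5·16 (−47 from intervention) = -31
  U = -29 − 4·38 + 2·16 − 3·(-31) = -56
Option 3 (W + 6):
  G = 38
  S = 49
  W = 12 − 2·38 + 5·49 (+6 from intervention) = 187
  U = -29 − 4·38 + 2·49 − 3·187 = -644
Comparing — Option 2: U=-56, Option 3: U=-644. Highest is -56 (Option 2).

-56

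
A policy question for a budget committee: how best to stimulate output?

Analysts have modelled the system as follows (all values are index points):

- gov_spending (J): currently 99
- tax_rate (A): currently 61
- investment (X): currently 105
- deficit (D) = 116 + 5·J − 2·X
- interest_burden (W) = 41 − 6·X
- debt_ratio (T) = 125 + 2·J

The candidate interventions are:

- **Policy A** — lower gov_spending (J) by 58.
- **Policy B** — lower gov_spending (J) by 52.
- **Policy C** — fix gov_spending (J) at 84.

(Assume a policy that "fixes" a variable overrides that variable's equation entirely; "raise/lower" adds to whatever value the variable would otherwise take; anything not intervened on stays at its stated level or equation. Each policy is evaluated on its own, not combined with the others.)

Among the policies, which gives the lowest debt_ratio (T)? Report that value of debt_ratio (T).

207

Policy A (J − 58):
  J = 99 − 58 = 41
  T = 125 + 2·41 = 207
Policy B (J − 52):
  J = 99 − 52 = 47
  T = 125 + 2·47 = 219
Policy C (J := 84):
  J = 84
  T = 125 + 2·84 = 293
Comparing — Policy A: T=207, Policy B: T=219, Policy C: T=293. Lowest is 207 (Policy A).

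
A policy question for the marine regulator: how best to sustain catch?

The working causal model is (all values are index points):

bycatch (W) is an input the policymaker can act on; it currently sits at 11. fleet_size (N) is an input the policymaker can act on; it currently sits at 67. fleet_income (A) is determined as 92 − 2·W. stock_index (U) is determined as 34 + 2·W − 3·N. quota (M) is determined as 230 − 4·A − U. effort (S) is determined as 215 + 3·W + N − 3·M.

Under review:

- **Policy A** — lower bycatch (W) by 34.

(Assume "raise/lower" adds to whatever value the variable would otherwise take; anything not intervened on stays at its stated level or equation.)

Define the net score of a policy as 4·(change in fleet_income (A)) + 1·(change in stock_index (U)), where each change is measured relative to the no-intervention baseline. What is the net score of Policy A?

204

Baseline:
  W = 11
  N = 67
  A = 92 − 2·11 = 70
  U = 34 + 2·11 − 3·67 = -145
Policy A (W − 34):
  W = 11 − 34 = -23
  N = 67
  A = 92 − 2·(-23) = 138
  U = 34 + 2·(-23) − 3·67 = -213
ΔA = 138 − 70 = 68; ΔU = -213 − (-145) = -68
Score = 4·68 + 1·(-68) = 204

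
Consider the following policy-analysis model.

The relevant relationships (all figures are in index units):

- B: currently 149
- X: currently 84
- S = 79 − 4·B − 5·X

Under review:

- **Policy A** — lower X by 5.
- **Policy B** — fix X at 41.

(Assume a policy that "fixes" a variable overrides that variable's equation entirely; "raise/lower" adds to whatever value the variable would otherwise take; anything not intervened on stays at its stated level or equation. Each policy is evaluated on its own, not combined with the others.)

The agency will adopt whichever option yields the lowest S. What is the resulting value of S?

Policy A (X − 5):
  B = 149
  X = 84 − 5 = 79
  S = 79 − 4·149 − 5·79 = -912
Policy B (X := 41):
  B = 149
  X = 41
  S = 79 − 4·149 − 5·41 = -722
Comparing — Policy A: S=-912, Policy B: S=-722. Lowest is -912 (Policy A).

-912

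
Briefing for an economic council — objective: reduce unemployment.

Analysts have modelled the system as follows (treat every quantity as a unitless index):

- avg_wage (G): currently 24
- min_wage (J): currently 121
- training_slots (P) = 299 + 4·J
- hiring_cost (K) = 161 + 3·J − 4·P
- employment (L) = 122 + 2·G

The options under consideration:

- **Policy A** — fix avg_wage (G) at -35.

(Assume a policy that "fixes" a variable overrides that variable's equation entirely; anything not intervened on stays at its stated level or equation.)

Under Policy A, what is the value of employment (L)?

Policy A (G := -35):
  G = -35
  L = 122 + 2·(-35) = 52

52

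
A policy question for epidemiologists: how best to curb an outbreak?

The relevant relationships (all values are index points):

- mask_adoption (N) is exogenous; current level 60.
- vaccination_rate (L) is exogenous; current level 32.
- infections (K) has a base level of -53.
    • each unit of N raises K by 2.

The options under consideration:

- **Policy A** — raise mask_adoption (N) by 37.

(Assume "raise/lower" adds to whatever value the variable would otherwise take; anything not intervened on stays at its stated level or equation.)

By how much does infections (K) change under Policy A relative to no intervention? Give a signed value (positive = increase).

74

Baseline:
  N = 60
  K = -53 + 2·60 = 67
Policy A (N + 37):
  N = 60 + 37 = 97
  K = -53 + 2·97 = 141
Change in K: 141 − 67 = 74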